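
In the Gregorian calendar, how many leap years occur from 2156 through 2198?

Years divisible by 4 in [2156, 2198]: 2156, 2160, 2164, 2168, 2172, 2176, 2180, 2184, 2188, 2192, 2196.
No century exceptions apply. Count: 11.

11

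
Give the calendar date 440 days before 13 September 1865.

30 June 1864

Count 440 days before September 13, 1865:
June 30, 1864 → June 30, 1865: 365 days.
June 1865: 30 − 30 = 0 days remain.
Then July (31), August (31): 31 + 31 = 62 days.
September 1–13, 1865: 13 days.
Residual: 75 days.
Total: 440 days.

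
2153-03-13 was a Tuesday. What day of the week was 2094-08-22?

Count forward from the earlier date (August 22, 2094) to the later (March 13, 2153):
From August 22, 2094 to August 22, 2152: 58 years, of which 14 contain a Feb 29 — 44×365 + 14×366 = 21184 days.
(2100 is not a leap year (divisible by 100 but not 400).)
August 2152: 31 − 22 = 9 days remain.
Then September (30), October (31), November (30), December (31), January (31), February 2153 (28): 30 + 31 + 30 + 31 + 31 + 28 = 181 days.
March 1–13, 2153: 13 days.
Residual: 203 days.
Total: 21387 days.
21387 mod 7 = 2, so 2 days before Tuesday is Sunday.

Sunday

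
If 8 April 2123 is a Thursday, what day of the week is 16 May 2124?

Tuesday

Day-of-year of April 8, 2123: 98.
Day-of-year of May 16, 2124: 137.
2123 has 365 days, so 365 − 98 = 267 days remain in 2123.
Total: 267 + 137 = 404 days.
404 mod 7 = 5, so 5 days after Thursday is Tuesday.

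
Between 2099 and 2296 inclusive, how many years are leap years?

48

Years divisible by 4: 2100, 2104, …, 2296 — 50 in all.
Of these, 2100, 2200 are divisible by 100 but not 400, so not leap.
Leap years: 50 − 2 = 48.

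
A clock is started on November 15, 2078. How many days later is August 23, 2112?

12334

From November 15, 2078 to November 15, 2111: 33 years, of which 7 contain a Feb 29 — 26×365 + 7×366 = 12052 days.
(2100 is not a leap year (divisible by 100 but not 400).)
November 2111: 30 − 15 = 15 days remain.
Then December (31), January (31), February 2112 (29), March (31), April (30), May (31), June (30), July (31): 31 + 31 + 29 + 31 + 30 + 31 + 30 + 31 = 244 days.
August 1–23, 2112: 23 days.
Residual: 282 days.
Total: 12334 days.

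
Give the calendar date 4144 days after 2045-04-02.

2056-08-06

Count 4144 days after April 2, 2045:
From April 2, 2045 to April 2, 2056: 11 years, of which 3 contain a Feb 29 — 8×365 + 3×366 = 4018 days.
April 2056: 30 − 2 = 28 days remain.
Then May (31), June (30), July (31): 31 + 30 + 31 = 92 days.
August 1–6, 2056: 6 days.
Residual: 126 days.
Total: 4144 days.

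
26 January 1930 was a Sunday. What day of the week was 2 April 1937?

Day-of-year of January 26, 1930: 26.
Day-of-year of April 2, 1937: 92.
1930 has 365 days, so 365 − 26 = 339 days remain in 1930.
Full years: 1931: 365; 1932: 366; 1933: 365; 1934: 365; 1935: 365; 1936: 366. Sum = 2192.
Total: 339 + 2192 + 92 = 2623 days.
2623 mod 7 = 5, so 5 days after Sunday is Friday.

Friday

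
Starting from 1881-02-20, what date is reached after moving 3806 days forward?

1891-07-24

Count 3806 days after February 20, 1881:
Day-of-year of February 20, 1881: 51.
Day-of-year of July 24, 1891: 205.
1881 has 365 days, so 365 − 51 = 314 days remain in 1881.
Full years 1882–1890: 7 common + 2 leap = 7×365 + 2×366 = 3287 days.
Total: 314 + 3287 + 205 = 3806 days.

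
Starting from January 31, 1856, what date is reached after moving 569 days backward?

July 11, 1854

Count 569 days before January 31, 1856:
July 11, 1854 → July 11, 1855: 365 days.
July 1855: 31 − 11 = 20 days remain.
Then August (31), September (30), October (31), November (30), December (31): 31 + 30 + 31 + 30 + 31 = 153 days.
January 1–31, 1856: 31 days.
Residual: 204 days.
Total: 569 days.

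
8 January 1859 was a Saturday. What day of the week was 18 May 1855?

Count forward from the earlier date (May 18, 1855) to the later (January 8, 1859):
May 18, 1855 → May 18, 1856: 366 days (1856 is a leap year).
May 18, 1856 → May 18, 1857: 365 days.
May 18, 1857 → May 18, 1858: 365 days.
May 1858: 31 − 18 = 13 days remain.
Then June (30), July (31), August (31), September (30), October (31), November (30), December (31): 30 + 31 + 31 + 30 + 31 + 30 + 31 = 214 days.
January 1–8, 1859: 8 days.
Residual: 235 days.
Total: 1331 days.
1331 mod 7 = 1, so 1 day before Saturday is Friday.

Friday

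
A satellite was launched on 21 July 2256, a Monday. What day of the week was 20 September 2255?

Count forward from the earlier date (September 20, 2255) to the later (July 21, 2256):
September 2255: 30 − 20 = 10 days remain.
Then 9 full months totalling 274 days.
July 1–21, 2256: 21 days.
Total: 10 + 274 + 21 = 305 days.
305 mod 7 = 4, so 4 days before Monday is Thursday.

Thursday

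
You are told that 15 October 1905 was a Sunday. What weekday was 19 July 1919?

Day-of-year of October 15, 1905: 288.
Day-of-year of July 19, 1919: 200.
1905 has 365 days, so 365 − 288 = 77 days remain in 1905.
Full years 1906–1918: 10 common + 3 leap = 10×365 + 3×366 = 4748 days.
Total: 77 + 4748 + 200 = 5025 days.
5025 mod 7 = 6, so 6 days after Sunday is Saturday.

Saturday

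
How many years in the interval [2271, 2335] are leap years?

Years divisible by 4: 2272, 2276, …, 2332 — 16 in all.
Of these, 2300 is divisible by 100 but not 400, so not leap.
Leap years: 16 − 1 = 15.

15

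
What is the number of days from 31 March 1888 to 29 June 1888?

90

March 1888: 31 − 31 = 0 days remain.
Then April (30), May (31): 30 + 31 = 61 days.
June 1–29, 1888: 29 days.
Total: 0 + 61 + 29 = 90 days.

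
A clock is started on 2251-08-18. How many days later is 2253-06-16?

Day-of-year of August 18, 2251: 230.
Day-of-year of June 16, 2253: 167.
2251 has 365 days, so 365 − 230 = 135 days remain in 2251.
Full years: 2252: 366. Sum = 366.
Total: 135 + 366 + 167 = 668 days.

668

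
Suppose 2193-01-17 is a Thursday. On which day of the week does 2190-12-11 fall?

Saturday

Count forward from the earlier date (December 11, 2190) to the later (January 17, 2193):
December 11, 2190 → December 11, 2191: 365 days.
December 11, 2191 → December 11, 2192: 366 days (2192 is a leap year).
December 2192: 31 − 11 = 20 days remain.
January 1–17, 2193: 17 days.
Residual: 37 days.
Total: 768 days.
768 mod 7 = 5, so 5 days before Thursday is Saturday.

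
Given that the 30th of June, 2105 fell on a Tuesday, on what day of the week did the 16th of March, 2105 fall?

Monday

Count forward from the earlier date (March 16, 2105) to the later (June 30, 2105):
March 2105: 31 − 16 = 15 days remain.
Then April (30), May (31): 30 + 31 = 61 days.
June 1–30, 2105: 30 days.
Total: 15 + 61 + 30 = 106 days.
106 mod 7 = 1, so 1 day before Tuesday is Monday.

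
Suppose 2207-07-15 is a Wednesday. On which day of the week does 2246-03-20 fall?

From July 15, 2207 to July 15, 2245: 38 years, of which 10 contain a Feb 29 — 28×365 + 10×366 = 13880 days.
July 2245: 31 − 15 = 16 days remain.
Then August (31), September (30), October (31), November (30), December (31), January (31), February 2246 (28): 31 + 30 + 31 + 30 + 31 + 31 + 28 = 212 days.
March 1–20, 2246: 20 days.
Residual: 248 days.
Total: 14128 days.
14128 mod 7 = 2, so 2 days after Wednesday is Friday.

Friday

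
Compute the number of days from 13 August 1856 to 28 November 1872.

5951

Day-of-year of August 13, 1856: 226.
Day-of-year of November 28, 1872: 333.
1856 has 366 days, so 366 − 226 = 140 days remain in 1856.
Full years 1857–1871: 12 common + 3 leap = 12×365 + 3×366 = 5478 days.
Total: 140 + 5478 + 333 = 5951 days.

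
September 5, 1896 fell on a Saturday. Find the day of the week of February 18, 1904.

Thursday

Day-of-year of September 5, 1896: 249.
Day-of-year of February 18, 1904: 49.
1896 has 366 days, so 366 − 249 = 117 days remain in 1896.
Full years 1897–1903: 7 common + 0 leap = 7×365 + 0×366 = 2555 days.
Total: 117 + 2555 + 49 = 2721 days.
2721 mod 7 = 5, so 5 days after Saturday is Thursday.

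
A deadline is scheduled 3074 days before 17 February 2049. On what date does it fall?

18 September 2040

Count 3074 days before February 17, 2049:
Day-of-year of September 18, 2040: 262.
Day-of-year of February 17, 2049: 48.
2040 has 366 days, so 366 − 262 = 104 days remain in 2040.
Full years 2041–2048: 6 common + 2 leap = 6×365 + 2×366 = 2922 days.
Total: 104 + 2922 + 48 = 3074 days.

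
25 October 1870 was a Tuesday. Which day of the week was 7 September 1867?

Count forward from the earlier date (September 7, 1867) to the later (October 25, 1870):
Day-of-year of September 7, 1867: 250.
Day-of-year of October 25, 1870: 298.
1867 has 365 days, so 365 − 250 = 115 days remain in 1867.
Full years: 1868: 366; 1869: 365. Sum = 731.
Total: 115 + 731 + 298 = 1144 days.
1144 mod 7 = 3, so 3 days before Tuesday is Saturday.

Saturday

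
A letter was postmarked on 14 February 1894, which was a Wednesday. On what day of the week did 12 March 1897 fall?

Friday

Day-of-year of February 14, 1894: 45.
Day-of-year of March 12, 1897: 71.
1894 has 365 days, so 365 − 45 = 320 days remain in 1894.
Full years: 1895: 365; 1896: 366. Sum = 731.
Total: 320 + 731 + 71 = 1122 days.
1122 mod 7 = 2, so 2 days after Wednesday is Friday.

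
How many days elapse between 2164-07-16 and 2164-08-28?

July 2164: 31 − 16 = 15 days remain.
August 1–28, 2164: 28 days.
Total: 15 + 28 = 43 days.

43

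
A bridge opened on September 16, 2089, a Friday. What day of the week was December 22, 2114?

Saturday

Day-of-year of September 16, 2089: 259.
Day-of-year of December 22, 2114: 356.
2089 has 365 days, so 365 − 259 = 106 days remain in 2089.
Full years 2090–2113: 19 common + 5 leap = 19×365 + 5×366 = 8765 days.
Total: 106 + 8765 + 356 = 9227 days.
9227 mod 7 = 1, so 1 day after Friday is Saturday.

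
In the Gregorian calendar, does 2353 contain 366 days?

2353 is not a leap year.

No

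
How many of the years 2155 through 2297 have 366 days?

35

Years divisible by 4: 2156, 2160, …, 2296 — 36 in all.
Of these, 2200 is divisible by 100 but not 400, so not leap.
Leap years: 36 − 1 = 35.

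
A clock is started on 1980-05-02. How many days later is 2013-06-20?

From May 2, 1980 to May 2, 2013: 33 years, of which 8 contain a Feb 29 — 25×365 + 8×366 = 12053 days.
(2000 is a leap year (divisible by 400).)
May 2013: 31 − 2 = 29 days remain.
June 1–20, 2013: 20 days.
Residual: 49 days.
Total: 12102 days.

12102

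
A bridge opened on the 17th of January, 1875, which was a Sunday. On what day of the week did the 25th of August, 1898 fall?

From January 17, 1875 to January 17, 1898: 23 years, of which 6 contain a Feb 29 — 17×365 + 6×366 = 8401 days.
January 1898: 31 − 17 = 14 days remain.
Then February 1898 (28), March (31), April (30), May (31), June (30), July (31): 28 + 31 + 30 + 31 + 30 + 31 = 181 days.
August 1–25, 1898: 25 days.
Residual: 220 days.
Total: 8621 days.
8621 mod 7 = 4, so 4 days after Sunday is Thursday.

Thursday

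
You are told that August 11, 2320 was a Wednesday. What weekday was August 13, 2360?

Saturday

From August 11, 2320 to August 11, 2360: 40 years, of which 10 contain a Feb 29 — 30×365 + 10×366 = 14610 days.
Within August 2360: 13 − 11 = 2 days.
Total: 14612 days.
14612 mod 7 = 3, so 3 days after Wednesday is Saturday.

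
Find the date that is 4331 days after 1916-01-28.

1927-12-07

Count 4331 days after January 28, 1916:
Day-of-year of January 28, 1916: 28.
Day-of-year of December 7, 1927: 341.
1916 has 366 days, so 366 − 28 = 338 days remain in 1916.
Full years 1917–1926: 8 common + 2 leap = 8×365 + 2×366 = 3652 days.
Total: 338 + 3652 + 341 = 4331 days.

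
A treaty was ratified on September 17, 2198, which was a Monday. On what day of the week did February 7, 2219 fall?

From September 17, 2198 to September 17, 2218: 20 years, of which 4 contain a Feb 29 — 16×365 + 4×366 = 7304 days.
(2200 is not a leap year (divisible by 100 but not 400).)
September 2218: 30 − 17 = 13 days remain.
Then October (31), November (30), December (31), January (31): 31 + 30 + 31 + 31 = 123 days.
February 1–7, 2219: 7 days (2219 is not a leap year).
Residual: 143 days.
Total: 7447 days.
7447 mod 7 = 6, so 6 days after Monday is Sunday.

Sunday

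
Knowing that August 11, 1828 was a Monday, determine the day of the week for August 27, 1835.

From August 11, 1828 to August 11, 1835: 7 years, of which 1 contains a Feb 29 — 6×365 + 1×366 = 2556 days.
Within August 1835: 27 − 11 = 16 days.
Total: 2572 days.
2572 mod 7 = 3, so 3 days after Monday is Thursday.

Thursday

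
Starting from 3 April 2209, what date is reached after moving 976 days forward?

5 December 2211

Count 976 days after April 3, 2209:
April 2209: 30 − 3 = 27 days remain.
Then 31 full months totalling 944 days.
December 1–5, 2211: 5 days.
Total: 27 + 944 + 5 = 976 days.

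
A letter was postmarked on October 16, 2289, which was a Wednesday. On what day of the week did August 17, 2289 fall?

Saturday

Count forward from the earlier date (August 17, 2289) to the later (October 16, 2289):
August 2289: 31 − 17 = 14 days remain.
Then September (30): 30 days.
October 1–16, 2289: 16 days.
Total: 14 + 30 + 16 = 60 days.
60 mod 7 = 4, so 4 days before Wednesday is Saturday.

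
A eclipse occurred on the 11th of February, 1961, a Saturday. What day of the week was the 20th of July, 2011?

Day-of-year of February 11, 1961: 42.
Day-of-year of July 20, 2011: 201.
1961 has 365 days, so 365 − 42 = 323 days remain in 1961.
Full years 1962–2010: 37 common + 12 leap = 37×365 + 12×366 = 17897 days.
Total: 323 + 17897 + 201 = 18421 days.
18421 mod 7 = 4, so 4 days after Saturday is Wednesday.

Wednesday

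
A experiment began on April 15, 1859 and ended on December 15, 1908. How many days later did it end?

18141

From April 15, 1859 to April 15, 1908: 49 years, of which 12 contain a Feb 29 — 37×365 + 12×366 = 17897 days.
(1900 is not a leap year (divisible by 100 but not 400).)
April 1908: 30 − 15 = 15 days remain.
Then May (31), June (30), July (31), August (31), September (30), October (31), November (30): 31 + 30 + 31 + 31 + 30 + 31 + 30 = 214 days.
December 1–15, 1908: 15 days.
Residual: 244 days.
Total: 18141 days.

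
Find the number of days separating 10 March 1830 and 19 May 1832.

March 10, 1830 → March 10, 1831: 365 days.
March 10, 1831 → March 10, 1832: 366 days (1832 is a leap year).
March 1832: 31 − 10 = 21 days remain.
Then April (30): 30 days.
May 1–19, 1832: 19 days.
Residual: 70 days.
Total: 801 days.

801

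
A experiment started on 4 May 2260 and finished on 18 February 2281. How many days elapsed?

7595

Day-of-year of May 4, 2260: 125.
Day-of-year of February 18, 2281: 49.
2260 has 366 days, so 366 − 125 = 241 days remain in 2260.
Full years 2261–2280: 15 common + 5 leap = 15×365 + 5×366 = 7305 days.
Total: 241 + 7305 + 49 = 7595 days.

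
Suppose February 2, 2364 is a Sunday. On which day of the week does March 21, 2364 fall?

February 2364: 29 − 2 = 27 days remain (2364 is a leap year, so February has 29 days).
March 1–21, 2364: 21 days.
Total: 27 + 21 = 48 days.
48 mod 7 = 6, so 6 days after Sunday is Saturday.

Saturday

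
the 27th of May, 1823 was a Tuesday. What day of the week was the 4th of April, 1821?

Count forward from the earlier date (April 4, 1821) to the later (May 27, 1823):
April 1821: 30 − 4 = 26 days remain.
Then 24 full months totalling 730 days.
May 1–27, 1823: 27 days.
Total: 26 + 730 + 27 = 783 days.
783 mod 7 = 6, so 6 days before Tuesday is Wednesday.

Wednesday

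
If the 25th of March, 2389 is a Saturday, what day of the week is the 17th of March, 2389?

Friday

Count forward from the earlier date (March 17, 2389) to the later (March 25, 2389):
Within March 2389: 25 − 17 = 8 days.
8 mod 7 = 1, so 1 day before Saturday is Friday.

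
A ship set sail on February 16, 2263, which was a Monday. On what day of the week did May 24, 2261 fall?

Count forward from the earlier date (May 24, 2261) to the later (February 16, 2263):
Day-of-year of May 24, 2261: 144.
Day-of-year of February 16, 2263: 47.
2261 has 365 days, so 365 − 144 = 221 days remain in 2261.
Full years: 2262: 365. Sum = 365.
Total: 221 + 365 + 47 = 633 days.
633 mod 7 = 3, so 3 days before Monday is Friday.

Friday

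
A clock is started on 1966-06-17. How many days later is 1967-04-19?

June 1966: 30 − 17 = 13 days remain.
Then 9 full months totalling 274 days.
April 1–19, 1967: 19 days.
Residual: 306 days.
Total: 306 days.

306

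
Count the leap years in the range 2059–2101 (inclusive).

10

Years divisible by 4 in [2059, 2101]: 2060, 2064, 2068, 2072, 2076, 2080, 2084, 2088, 2092, 2096, 2100.
Of these, 2100 is divisible by 100 but not 400, so not leap.
Leap years: 11 − 1 = 10.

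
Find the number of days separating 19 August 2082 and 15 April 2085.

970

August 19, 2082 → August 19, 2083: 365 days.
August 19, 2083 → August 19, 2084: 366 days (2084 is a leap year).
August 2084: 31 − 19 = 12 days remain.
Then September (30), October (31), November (30), December (31), January (31), February 2085 (28), March (31): 30 + 31 + 30 + 31 + 31 + 28 + 31 = 212 days.
April 1–15, 2085: 15 days.
Residual: 239 days.
Total: 970 days.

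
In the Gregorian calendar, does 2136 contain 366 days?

2136 is a leap year.

Yes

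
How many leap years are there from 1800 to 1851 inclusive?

Years divisible by 4: 1800, 1804, …, 1848 — 13 in all.
Of these, 1800 is divisible by 100 but not 400, so not leap.
Leap years: 13 − 1 = 12.

12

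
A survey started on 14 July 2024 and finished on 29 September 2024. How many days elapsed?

July 2024: 31 − 14 = 17 days remain.
Then August (31): 31 days.
September 1–29, 2024: 29 days.
Total: 17 + 31 + 29 = 77 days.

77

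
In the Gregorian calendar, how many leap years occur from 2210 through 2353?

35

Years divisible by 4: 2212, 2216, …, 2352 — 36 in all.
Of these, 2300 is divisible by 100 but not 400, so not leap.
Leap years: 36 − 1 = 35.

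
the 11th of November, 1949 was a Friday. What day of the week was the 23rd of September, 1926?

Thursday

Count forward from the earlier date (September 23, 1926) to the later (November 11, 1949):
Day-of-year of September 23, 1926: 266.
Day-of-year of November 11, 1949: 315.
1926 has 365 days, so 365 − 266 = 99 days remain in 1926.
Full years 1927–1948: 16 common + 6 leap = 16×365 + 6×366 = 8036 days.
Total: 99 + 8036 + 315 = 8450 days.
8450 mod 7 = 1, so 1 day before Friday is Thursday.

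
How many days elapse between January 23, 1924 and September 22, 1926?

Day-of-year of January 23, 1924: 23.
Day-of-year of September 22, 1926: 265.
1924 has 366 days, so 366 − 23 = 343 days remain in 1924.
Full years: 1925: 365. Sum = 365.
Total: 343 + 365 + 265 = 973 days.

973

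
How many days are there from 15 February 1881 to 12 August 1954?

Day-of-year of February 15, 1881: 46.
Day-of-year of August 12, 1954: 224.
1881 has 365 days, so 365 − 46 = 319 days remain in 1881.
Full years 1882–1953: 55 common + 17 leap = 55×365 + 17×366 = 26297 days.
Total: 319 + 26297 + 224 = 26840 days.

26840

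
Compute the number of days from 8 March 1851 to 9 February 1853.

March 8, 1851 → March 8, 1852: 366 days (1852 is a leap year).
March 1852: 31 − 8 = 23 days remain.
Then 10 full months totalling 306 days.
February 1–9, 1853: 9 days (1853 is not a leap year).
Residual: 338 days.
Total: 704 days.

704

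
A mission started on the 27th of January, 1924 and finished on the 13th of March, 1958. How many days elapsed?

From January 27, 1924 to January 27, 1958: 34 years, of which 9 contain a Feb 29 — 25×365 + 9×366 = 12419 days.
January 1958: 31 − 27 = 4 days remain.
Then February 1958 (28): 28 days.
March 1–13, 1958: 13 days.
Residual: 45 days.
Total: 12464 days.

12464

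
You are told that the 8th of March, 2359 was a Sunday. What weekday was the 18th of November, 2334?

Sunday

Count forward from the earlier date (November 18, 2334) to the later (March 8, 2359):
Day-of-year of November 18, 2334: 322.
Day-of-year of March 8, 2359: 67.
2334 has 365 days, so 365 − 322 = 43 days remain in 2334.
Full years 2335–2358: 18 common + 6 leap = 18×365 + 6×366 = 8766 days.
Total: 43 + 8766 + 67 = 8876 days.
8876 is a multiple of 7, so the 18th of November, 2334 falls on the same weekday: Sunday.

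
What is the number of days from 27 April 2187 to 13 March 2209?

7990

Day-of-year of April 27, 2187: 117.
Day-of-year of March 13, 2209: 72.
2187 has 365 days, so 365 − 117 = 248 days remain in 2187.
Full years 2188–2208: 16 common + 5 leap = 16×365 + 5×366 = 7670 days.
Total: 248 + 7670 + 72 = 7990 days.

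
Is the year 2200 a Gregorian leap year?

No

2200 is not a leap year (divisible by 100 but not 400).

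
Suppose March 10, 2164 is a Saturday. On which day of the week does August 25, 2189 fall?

From March 10, 2164 to March 10, 2189: 25 years, of which 6 contain a Feb 29 — 19×365 + 6×366 = 9131 days.
March 2189: 31 − 10 = 21 days remain.
Then April (30), May (31), June (30), July (31): 30 + 31 + 30 + 31 = 122 days.
August 1–25, 2189: 25 days.
Residual: 168 days.
Total: 9299 days.
9299 mod 7 = 3, so 3 days after Saturday is Tuesday.

Tuesday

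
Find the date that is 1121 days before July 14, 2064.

June 19, 2061

Count 1121 days before July 14, 2064:
Day-of-year of June 19, 2061: 170.
Day-of-year of July 14, 2064: 196.
2061 has 365 days, so 365 − 170 = 195 days remain in 2061.
Full years: 2062: 365; 2063: 365. Sum = 730.
Total: 195 + 730 + 196 = 1121 days.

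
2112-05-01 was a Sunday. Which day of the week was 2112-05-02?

Within May 2112: 2 − 1 = 1 day.
1 mod 7 = 1, so 1 day after Sunday is Monday.

Monday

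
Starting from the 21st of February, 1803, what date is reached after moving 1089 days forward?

the 14th of February, 1806

Count 1089 days after February 21, 1803:
Day-of-year of February 21, 1803: 52.
Day-of-year of February 14, 1806: 45.
1803 has 365 days, so 365 − 52 = 313 days remain in 1803.
Full years: 1804: 366; 1805: 365. Sum = 731.
Total: 313 + 731 + 45 = 1089 days.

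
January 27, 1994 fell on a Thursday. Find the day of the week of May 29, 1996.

Wednesday

Day-of-year of January 27, 1994: 27.
Day-of-year of May 29, 1996: 150.
1994 has 365 days, so 365 − 27 = 338 days remain in 1994.
Full years: 1995: 365. Sum = 365.
Total: 338 + 365 + 150 = 853 days.
853 mod 7 = 6, so 6 days after Thursday is Wednesday.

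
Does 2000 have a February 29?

2000 is a leap year (divisible by 400).

Yes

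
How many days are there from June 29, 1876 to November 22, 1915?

14389

Day-of-year of June 29, 1876: 181.
Day-of-year of November 22, 1915: 326.
1876 has 366 days, so 366 − 181 = 185 days remain in 1876.
Full years 1877–1914: 30 common + 8 leap = 30×365 + 8×366 = 13878 days.
Total: 185 + 13878 + 326 = 14389 days.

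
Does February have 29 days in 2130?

No

2130 is not a leap year.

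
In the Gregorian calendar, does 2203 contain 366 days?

No

2203 is not a leap year.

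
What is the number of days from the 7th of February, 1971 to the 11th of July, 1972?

Day-of-year of February 7, 1971: 38.
Day-of-year of July 11, 1972: 193.
1971 has 365 days, so 365 − 38 = 327 days remain in 1971.
Total: 327 + 193 = 520 days.

520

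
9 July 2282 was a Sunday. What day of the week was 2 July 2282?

Sunday

Count forward from the earlier date (July 2, 2282) to the later (July 9, 2282):
Within July 2282: 9 − 2 = 7 days.
7 is a multiple of 7, so 2 July 2282 falls on the same weekday: Sunday.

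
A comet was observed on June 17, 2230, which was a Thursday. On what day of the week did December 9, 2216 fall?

Monday

Count forward from the earlier date (December 9, 2216) to the later (June 17, 2230):
From December 9, 2216 to December 9, 2229: 13 years, of which 3 contain a Feb 29 — 10×365 + 3×366 = 4748 days.
December 2229: 31 − 9 = 22 days remain.
Then January (31), February 2230 (28), March (31), April (30), May (31): 31 + 28 + 31 + 30 + 31 = 151 days.
June 1–17, 2230: 17 days.
Residual: 190 days.
Total: 4938 days.
4938 mod 7 = 3, so 3 days before Thursday is Monday.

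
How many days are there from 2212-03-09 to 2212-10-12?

March 2212: 31 − 9 = 22 days remain.
Then April (30), May (31), June (30), July (31), August (31), September (30): 30 + 31 + 30 + 31 + 31 + 30 = 183 days.
October 1–12, 2212: 12 days.
Total: 22 + 183 + 12 = 217 days.

217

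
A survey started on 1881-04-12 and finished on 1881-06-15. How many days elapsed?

April 1881: 30 − 12 = 18 days remain.
Then May (31): 31 days.
June 1–15, 1881: 15 days.
Total: 18 + 31 + 15 = 64 days.

64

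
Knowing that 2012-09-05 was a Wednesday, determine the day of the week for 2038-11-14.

Sunday

Day-of-year of September 5, 2012: 249.
Day-of-year of November 14, 2038: 318.
2012 has 366 days, so 366 − 249 = 117 days remain in 2012.
Full years 2013–2037: 19 common + 6 leap = 19×365 + 6×366 = 9131 days.
Total: 117 + 9131 + 318 = 9566 days.
9566 mod 7 = 4, so 4 days after Wednesday is Sunday.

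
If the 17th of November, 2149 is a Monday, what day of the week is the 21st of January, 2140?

Thursday

Count forward from the earlier date (January 21, 2140) to the later (November 17, 2149):
Day-of-year of January 21, 2140: 21.
Day-of-year of November 17, 2149: 321.
2140 has 366 days, so 366 − 21 = 345 days remain in 2140.
Full years 2141–2148: 6 common + 2 leap = 6×365 + 2×366 = 2922 days.
Total: 345 + 2922 + 321 = 3588 days.
3588 mod 7 = 4, so 4 days before Monday is Thursday.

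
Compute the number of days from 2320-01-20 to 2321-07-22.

January 2320: 31 − 20 = 11 days remain.
Then 17 full months totalling 516 days.
July 1–22, 2321: 22 days.
Total: 11 + 516 + 22 = 549 days.

549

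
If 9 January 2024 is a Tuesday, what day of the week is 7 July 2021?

Count forward from the earlier date (July 7, 2021) to the later (January 9, 2024):
July 7, 2021 → July 7, 2022: 365 days.
July 7, 2022 → July 7, 2023: 365 days.
July 2023: 31 − 7 = 24 days remain.
Then August (31), September (30), October (31), November (30), December (31): 31 + 30 + 31 + 30 + 31 = 153 days.
January 1–9, 2024: 9 days.
Residual: 186 days.
Total: 916 days.
916 mod 7 = 6, so 6 days before Tuesday is Wednesday.

Wednesday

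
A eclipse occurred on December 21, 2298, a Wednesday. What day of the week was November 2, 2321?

Wednesday

From December 21, 2298 to December 21, 2320: 22 years, of which 5 contain a Feb 29 — 17×365 + 5×366 = 8035 days.
(2300 is not a leap year (divisible by 100 but not 400).)
December 2320: 31 − 21 = 10 days remain.
Then 10 full months totalling 304 days.
November 1–2, 2321: 2 days.
Residual: 316 days.
Total: 8351 days.
8351 is a multiple of 7, so November 2, 2321 falls on the same weekday: Wednesday.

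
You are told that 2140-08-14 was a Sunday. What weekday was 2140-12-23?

Friday

August 2140: 31 − 14 = 17 days remain.
Then September (30), October (31), November (30): 30 + 31 + 30 = 91 days.
December 1–23, 2140: 23 days.
Total: 17 + 91 + 23 = 131 days.
131 mod 7 = 5, so 5 days after Sunday is Friday.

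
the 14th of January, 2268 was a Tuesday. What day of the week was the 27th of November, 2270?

Day-of-year of January 14, 2268: 14.
Day-of-year of November 27, 2270: 331.
2268 has 366 days, so 366 − 14 = 352 days remain in 2268.
Full years: 2269: 365. Sum = 365.
Total: 352 + 365 + 331 = 1048 days.
1048 mod 7 = 5, so 5 days after Tuesday is Sunday.

Sunday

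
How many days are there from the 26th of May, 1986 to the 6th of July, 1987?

May 26, 1986 → May 26, 1987: 365 days.
May 1987: 31 − 26 = 5 days remain.
Then June (30): 30 days.
July 1–6, 1987: 6 days.
Residual: 41 days.
Total: 406 days.

406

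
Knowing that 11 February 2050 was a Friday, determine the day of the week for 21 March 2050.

February 2050: 28 − 11 = 17 days remain (2050 is not a leap year, so February has 28 days).
March 1–21, 2050: 21 days.
Total: 17 + 21 = 38 days.
38 mod 7 = 3, so 3 days after Friday is Monday.

Monday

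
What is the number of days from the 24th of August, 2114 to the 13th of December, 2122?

Day-of-year of August 24, 2114: 236.
Day-of-year of December 13, 2122: 347.
2114 has 365 days, so 365 − 236 = 129 days remain in 2114.
Full years 2115–2121: 5 common + 2 leap = 5×365 + 2×366 = 2557 days.
Total: 129 + 2557 + 347 = 3033 days.

3033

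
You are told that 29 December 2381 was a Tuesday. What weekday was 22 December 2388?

Thursday

December 29, 2381 → December 29, 2382: 365 days.
December 29, 2382 → December 29, 2383: 365 days.
December 29, 2383 → December 29, 2384: 366 days (2384 is a leap year).
December 29, 2384 → December 29, 2385: 365 days.
December 29, 2385 → December 29, 2386: 365 days.
December 29, 2386 → December 29, 2387: 365 days.
December 2387: 31 − 29 = 2 days remain.
Then 11 full months totalling 335 days.
December 1–22, 2388: 22 days.
Residual: 359 days.
Total: 2550 days.
2550 mod 7 = 2, so 2 days after Tuesday is Thursday.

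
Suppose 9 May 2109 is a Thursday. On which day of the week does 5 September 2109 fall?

Thursday

May 2109: 31 − 9 = 22 days remain.
Then June (30), July (31), August (31): 30 + 31 + 31 = 92 days.
September 1–5, 2109: 5 days.
Total: 22 + 92 + 5 = 119 days.
119 is a multiple of 7, so 5 September 2109 falls on the same weekday: Thursday.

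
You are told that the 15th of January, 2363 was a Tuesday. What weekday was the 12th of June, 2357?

Wednesday

Count forward from the earlier date (June 12, 2357) to the later (January 15, 2363):
June 12, 2357 → June 12, 2358: 365 days.
June 12, 2358 → June 12, 2359: 365 days.
June 12, 2359 → June 12, 2360: 366 days (2360 is a leap year).
June 12, 2360 → June 12, 2361: 365 days.
June 12, 2361 → June 12, 2362: 365 days.
June 2362: 30 − 12 = 18 days remain.
Then July (31), August (31), September (30), October (31), November (30), December (31): 31 + 31 + 30 + 31 + 30 + 31 = 184 days.
January 1–15, 2363: 15 days.
Residual: 217 days.
Total: 2043 days.
2043 mod 7 = 6, so 6 days before Tuesday is Wednesday.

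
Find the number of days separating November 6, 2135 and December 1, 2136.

391

Day-of-year of November 6, 2135: 310.
Day-of-year of December 1, 2136: 336.
2135 has 365 days, so 365 − 310 = 55 days remain in 2135.
Total: 55 + 336 = 391 days.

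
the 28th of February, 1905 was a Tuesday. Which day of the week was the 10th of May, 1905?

Wednesday

February 1905: 28 − 28 = 0 days remain (1905 is not a leap year, so February has 28 days).
Then March (31), April (30): 31 + 30 = 61 days.
May 1–10, 1905: 10 days.
Total: 0 + 61 + 10 = 71 days.
71 mod 7 = 1, so 1 day after Tuesday is Wednesday.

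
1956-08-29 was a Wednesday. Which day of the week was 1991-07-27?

Saturday

Day-of-year of August 29, 1956: 242.
Day-of-year of July 27, 1991: 208.
1956 has 366 days, so 366 − 242 = 124 days remain in 1956.
Full years 1957–1990: 26 common + 8 leap = 26×365 + 8×366 = 12418 days.
Total: 124 + 12418 + 208 = 12750 days.
12750 mod 7 = 3, so 3 days after Wednesday is Saturday.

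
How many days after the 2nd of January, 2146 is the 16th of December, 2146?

348

January 2146: 31 − 2 = 29 days remain.
Then 10 full months totalling 303 days.
December 1–16, 2146: 16 days.
Total: 29 + 303 + 16 = 348 days.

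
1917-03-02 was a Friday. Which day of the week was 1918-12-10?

Tuesday

Day-of-year of March 2, 1917: 61.
Day-of-year of December 10, 1918: 344.
1917 has 365 days, so 365 − 61 = 304 days remain in 1917.
Total: 304 + 344 = 648 days.
648 mod 7 = 4, so 4 days after Friday is Tuesday.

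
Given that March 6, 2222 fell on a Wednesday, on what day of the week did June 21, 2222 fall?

March 2222: 31 − 6 = 25 days remain.
Then April (30), May (31): 30 + 31 = 61 days.
June 1–21, 2222: 21 days.
Total: 25 + 61 + 21 = 107 days.
107 mod 7 = 2, so 2 days after Wednesday is Friday.

Friday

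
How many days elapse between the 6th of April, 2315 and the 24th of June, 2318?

April 6, 2315 → April 6, 2316: 366 days (2316 is a leap year).
April 6, 2316 → April 6, 2317: 365 days.
April 6, 2317 → April 6, 2318: 365 days.
April 2318: 30 − 6 = 24 days remain.
Then May (31): 31 days.
June 1–24, 2318: 24 days.
Residual: 79 days.
Total: 1175 days.

1175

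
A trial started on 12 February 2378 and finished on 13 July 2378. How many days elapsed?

February 2378: 28 − 12 = 16 days remain (2378 is not a leap year, so February has 28 days).
Then March (31), April (30), May (31), June (30): 31 + 30 + 31 + 30 = 122 days.
July 1–13, 2378: 13 days.
Total: 16 + 122 + 13 = 151 days.

151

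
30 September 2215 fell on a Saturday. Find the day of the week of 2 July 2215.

Sunday

Count forward from the earlier date (July 2, 2215) to the later (September 30, 2215):
July 2215: 31 − 2 = 29 days remain.
Then August (31): 31 days.
September 1–30, 2215: 30 days.
Total: 29 + 31 + 30 = 90 days.
90 mod 7 = 6, so 6 days before Saturday is Sunday.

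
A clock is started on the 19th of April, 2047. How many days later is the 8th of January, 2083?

From April 19, 2047 to April 19, 2082: 35 years, of which 9 contain a Feb 29 — 26×365 + 9×366 = 12784 days.
April 2082: 30 − 19 = 11 days remain.
Then May (31), June (30), July (31), August (31), September (30), October (31), November (30), December (31): 31 + 30 + 31 + 31 + 30 + 31 + 30 + 31 = 245 days.
January 1–8, 2083: 8 days.
Residual: 264 days.
Total: 13048 days.

13048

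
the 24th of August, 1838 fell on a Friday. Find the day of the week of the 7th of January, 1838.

Count forward from the earlier date (January 7, 1838) to the later (August 24, 1838):
January 1838: 31 − 7 = 24 days remain.
Then February 1838 (28), March (31), April (30), May (31), June (30), July (31): 28 + 31 + 30 + 31 + 30 + 31 = 181 days.
August 1–24, 1838: 24 days.
Total: 24 + 181 + 24 = 229 days.
229 mod 7 = 5, so 5 days before Friday is Sunday.

Sunday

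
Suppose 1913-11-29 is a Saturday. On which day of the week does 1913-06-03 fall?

Count forward from the earlier date (June 3, 1913) to the later (November 29, 1913):
June 1913: 30 − 3 = 27 days remain.
Then July (31), August (31), September (30), October (31): 31 + 31 + 30 + 31 = 123 days.
November 1–29, 1913: 29 days.
Total: 27 + 123 + 29 = 179 days.
179 mod 7 = 4, so 4 days before Saturday is Tuesday.

Tuesday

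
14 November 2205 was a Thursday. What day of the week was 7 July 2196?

Count forward from the earlier date (July 7, 2196) to the later (November 14, 2205):
From July 7, 2196 to July 7, 2205: 9 years, of which 1 contains a Feb 29 — 8×365 + 1×366 = 3286 days.
(2200 is not a leap year (divisible by 100 but not 400).)
July 2205: 31 − 7 = 24 days remain.
Then August (31), September (30), October (31): 31 + 30 + 31 = 92 days.
November 1–14, 2205: 14 days.
Residual: 130 days.
Total: 3416 days.
3416 is a multiple of 7, so 7 July 2196 falls on the same weekday: Thursday.

Thursday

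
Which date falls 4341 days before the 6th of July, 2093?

the 17th of August, 2081

Count 4341 days before July 6, 2093:
Day-of-year of August 17, 2081: 229.
Day-of-year of July 6, 2093: 187.
2081 has 365 days, so 365 − 229 = 136 days remain in 2081.
Full years 2082–2092: 8 common + 3 leap = 8×365 + 3×366 = 4018 days.
Total: 136 + 4018 + 187 = 4341 days.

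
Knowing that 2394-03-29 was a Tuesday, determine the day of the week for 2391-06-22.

Saturday

Count forward from the earlier date (June 22, 2391) to the later (March 29, 2394):
June 22, 2391 → June 22, 2392: 366 days (2392 is a leap year).
June 22, 2392 → June 22, 2393: 365 days.
June 2393: 30 − 22 = 8 days remain.
Then July (31), August (31), September (30), October (31), November (30), December (31), January (31), February 2394 (28): 31 + 31 + 30 + 31 + 30 + 31 + 31 + 28 = 243 days.
March 1–29, 2394: 29 days.
Residual: 280 days.
Total: 1011 days.
1011 mod 7 = 3, so 3 days before Tuesday is Saturday.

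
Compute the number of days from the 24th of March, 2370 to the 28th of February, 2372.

Day-of-year of March 24, 2370: 83.
Day-of-year of February 28, 2372: 59.
2370 has 365 days, so 365 − 83 = 282 days remain in 2370.
Full years: 2371: 365. Sum = 365.
Total: 282 + 365 + 59 = 706 days.

706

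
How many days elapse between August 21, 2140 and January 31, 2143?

893

August 21, 2140 → August 21, 2141: 365 days.
August 21, 2141 → August 21, 2142: 365 days.
August 2142: 31 − 21 = 10 days remain.
Then September (30), October (31), November (30), December (31): 30 + 31 + 30 + 31 = 122 days.
January 1–31, 2143: 31 days.
Residual: 163 days.
Total: 893 days.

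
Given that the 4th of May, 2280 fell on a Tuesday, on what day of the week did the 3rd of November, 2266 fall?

Count forward from the earlier date (November 3, 2266) to the later (May 4, 2280):
Day-of-year of November 3, 2266: 307.
Day-of-year of May 4, 2280: 125.
2266 has 365 days, so 365 − 307 = 58 days remain in 2266.
Full years 2267–2279: 10 common + 3 leap = 10×365 + 3×366 = 4748 days.
Total: 58 + 4748 + 125 = 4931 days.
4931 mod 7 = 3, so 3 days before Tuesday is Saturday.

Saturday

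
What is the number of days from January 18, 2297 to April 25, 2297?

97

January 2297: 31 − 18 = 13 days remain.
Then February 2297 (28), March (31): 28 + 31 = 59 days.
April 1–25, 2297: 25 days.
Total: 13 + 59 + 25 = 97 days.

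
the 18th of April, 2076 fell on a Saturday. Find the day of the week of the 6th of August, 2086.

Day-of-year of April 18, 2076: 109.
Day-of-year of August 6, 2086: 218.
2076 has 366 days, so 366 − 109 = 257 days remain in 2076.
Full years 2077–2085: 7 common + 2 leap = 7×365 + 2×366 = 3287 days.
Total: 257 + 3287 + 218 = 3762 days.
3762 mod 7 = 3, so 3 days after Saturday is Tuesday.

Tuesday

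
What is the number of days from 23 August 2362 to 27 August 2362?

4

Within August 2362: 27 − 23 = 4 days.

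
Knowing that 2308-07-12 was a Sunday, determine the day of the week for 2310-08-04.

Day-of-year of July 12, 2308: 194.
Day-of-year of August 4, 2310: 216.
2308 has 366 days, so 366 − 194 = 172 days remain in 2308.
Full years: 2309: 365. Sum = 365.
Total: 172 + 365 + 216 = 753 days.
753 mod 7 = 4, so 4 days after Sunday is Thursday.

Thursday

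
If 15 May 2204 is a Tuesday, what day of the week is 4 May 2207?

May 15, 2204 → May 15, 2205: 365 days.
May 15, 2205 → May 15, 2206: 365 days.
May 2206: 31 − 15 = 16 days remain.
Then 11 full months totalling 334 days.
May 1–4, 2207: 4 days.
Residual: 354 days.
Total: 1084 days.
1084 mod 7 = 6, so 6 days after Tuesday is Monday.

Monday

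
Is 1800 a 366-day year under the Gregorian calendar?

No

1800 is not a leap year (divisible by 100 but not 400).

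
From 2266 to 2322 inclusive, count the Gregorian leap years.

Years divisible by 4: 2268, 2272, …, 2320 — 14 in all.
Of these, 2300 is divisible by 100 but not 400, so not leap.
Leap years: 14 − 1 = 13.

13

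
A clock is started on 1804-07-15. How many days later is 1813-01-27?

Day-of-year of July 15, 1804: 197.
Day-of-year of January 27, 1813: 27.
1804 has 366 days, so 366 − 197 = 169 days remain in 1804.
Full years 1805–1812: 6 common + 2 leap = 6×365 + 2×366 = 2922 days.
Total: 169 + 2922 + 27 = 3118 days.

3118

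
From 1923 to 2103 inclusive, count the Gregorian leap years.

44

Years divisible by 4: 1924, 1928, …, 2100 — 45 in all.
Of these, 2100 is divisible by 100 but not 400, so not leap.
2000 is divisible by 400, so still leap.
Leap years: 45 − 1 = 44.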